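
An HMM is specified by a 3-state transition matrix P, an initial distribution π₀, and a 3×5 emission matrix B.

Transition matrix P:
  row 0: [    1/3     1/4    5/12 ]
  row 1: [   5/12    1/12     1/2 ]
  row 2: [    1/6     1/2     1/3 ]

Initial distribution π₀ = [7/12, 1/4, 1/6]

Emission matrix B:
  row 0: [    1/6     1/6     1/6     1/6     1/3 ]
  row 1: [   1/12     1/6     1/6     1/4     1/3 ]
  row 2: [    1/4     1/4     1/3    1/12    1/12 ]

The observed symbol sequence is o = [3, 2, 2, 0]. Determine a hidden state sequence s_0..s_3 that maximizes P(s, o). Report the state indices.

t=0: δ = [9.722e-02, 6.250e-02, 1.389e-02]  (obs o_0=3)
t=1: δ = [5.401e-03, 4.051e-03, 1.350e-02]  ψ = [0, 0, 0]  (obs o_1=2)
t=2: δ = [3.751e-04, 1.125e-03, 1.500e-03]  ψ = [2, 2, 2]  (obs o_2=2)
t=3: δ = [7.814e-05, 6.251e-05, 1.407e-04]  ψ = [1, 2, 1]  (obs o_3=0)
backtrack: best end state = 2; path = [0, 2, 1, 2]

path = [0, 2, 1, 2]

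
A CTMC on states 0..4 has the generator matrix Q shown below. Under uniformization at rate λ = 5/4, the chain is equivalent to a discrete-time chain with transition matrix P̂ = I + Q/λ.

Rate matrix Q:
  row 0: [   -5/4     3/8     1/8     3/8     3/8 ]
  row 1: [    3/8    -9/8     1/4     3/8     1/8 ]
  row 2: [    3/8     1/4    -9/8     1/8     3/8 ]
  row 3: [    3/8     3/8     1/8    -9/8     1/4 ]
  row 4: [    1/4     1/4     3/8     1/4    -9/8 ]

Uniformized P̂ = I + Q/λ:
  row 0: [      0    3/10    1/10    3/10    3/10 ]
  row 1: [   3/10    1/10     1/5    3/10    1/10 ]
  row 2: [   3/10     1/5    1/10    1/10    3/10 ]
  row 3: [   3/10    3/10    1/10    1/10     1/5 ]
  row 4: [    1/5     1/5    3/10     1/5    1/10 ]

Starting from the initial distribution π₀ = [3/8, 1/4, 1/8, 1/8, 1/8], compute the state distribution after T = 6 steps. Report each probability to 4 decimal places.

t=0: π = [0.3750, 0.2500, 0.1250, 0.1250, 0.1250]
t=1: π = [0.1750, 0.2250, 0.1500, 0.2375, 0.2125]
t=2: π = [0.2263, 0.2188, 0.1650, 0.2013, 0.1888]
t=3: π = [0.2133, 0.2209, 0.1596, 0.2079, 0.1984]
t=4: π = [0.2162, 0.2200, 0.1618, 0.2067, 0.1954]
t=5: π = [0.2156, 0.2203, 0.1611, 0.2068, 0.1963]
t=6: π = [0.2157, 0.2202, 0.1613, 0.2068, 0.1960]

π = [0.2157, 0.2202, 0.1613, 0.2068, 0.1960]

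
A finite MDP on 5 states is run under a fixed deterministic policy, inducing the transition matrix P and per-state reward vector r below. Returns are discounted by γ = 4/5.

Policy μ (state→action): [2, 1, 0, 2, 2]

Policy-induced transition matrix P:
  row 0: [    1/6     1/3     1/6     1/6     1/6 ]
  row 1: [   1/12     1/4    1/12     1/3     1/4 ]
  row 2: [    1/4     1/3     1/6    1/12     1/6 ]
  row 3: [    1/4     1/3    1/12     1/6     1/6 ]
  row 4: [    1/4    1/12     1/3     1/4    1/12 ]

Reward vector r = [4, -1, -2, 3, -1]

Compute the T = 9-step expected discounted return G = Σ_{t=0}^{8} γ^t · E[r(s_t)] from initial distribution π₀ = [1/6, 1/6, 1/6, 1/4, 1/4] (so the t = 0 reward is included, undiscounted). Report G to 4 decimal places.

G = 2.8226

t=0: π = [0.1667, 0.1667, 0.1667, 0.2500, 0.2500], E[r] = 0.6667, γ^t·E[r] = 0.666667, running G = 0.666667
t=1: π = [0.2083, 0.2569, 0.1736, 0.2014, 0.1597], E[r] = 0.6736, γ^t·E[r] = 0.538889, running G = 1.205556
t=2: π = [0.1898, 0.2720, 0.1551, 0.2083, 0.1748], E[r] = 0.6273, γ^t·E[r] = 0.401481, running G = 1.607037
t=3: π = [0.1889, 0.2670, 0.1558, 0.2136, 0.1748], E[r] = 0.6430, γ^t·E[r] = 0.329235, running G = 1.936272
t=4: π = [0.1898, 0.2674, 0.1557, 0.2127, 0.1744], E[r] = 0.6441, γ^t·E[r] = 0.263812, running G = 2.200084
t=5: π = [0.1896, 0.2675, 0.1557, 0.2128, 0.1744], E[r] = 0.6435, γ^t·E[r] = 0.210869, running G = 2.410953
t=6: π = [0.1896, 0.2674, 0.1557, 0.2128, 0.1744], E[r] = 0.6436, γ^t·E[r] = 0.168716, running G = 2.579669
t=7: π = [0.1896, 0.2674, 0.1557, 0.2128, 0.1744], E[r] = 0.6436, γ^t·E[r] = 0.134973, running G = 2.714642
t=8: π = [0.1896, 0.2674, 0.1557, 0.2128, 0.1744], E[r] = 0.6436, γ^t·E[r] = 0.107978, running G = 2.822620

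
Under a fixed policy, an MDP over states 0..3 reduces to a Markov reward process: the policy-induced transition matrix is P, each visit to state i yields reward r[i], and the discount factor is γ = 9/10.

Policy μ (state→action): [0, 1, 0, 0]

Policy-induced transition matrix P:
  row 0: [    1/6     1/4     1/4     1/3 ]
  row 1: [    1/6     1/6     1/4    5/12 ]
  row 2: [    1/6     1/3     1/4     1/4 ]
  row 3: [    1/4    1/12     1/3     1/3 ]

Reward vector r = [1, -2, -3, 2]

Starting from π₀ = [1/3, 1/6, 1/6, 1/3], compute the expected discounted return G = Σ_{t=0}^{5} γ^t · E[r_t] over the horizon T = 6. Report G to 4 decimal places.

t=0: π = [0.3333, 0.1667, 0.1667, 0.3333], E[r] = 0.1667, γ^t·E[r] = 0.166667, running G = 0.166667
t=1: π = [0.1944, 0.1944, 0.2778, 0.3333], E[r] = -0.3611, γ^t·E[r] = -0.325000, running G = -0.158333
t=2: π = [0.1944, 0.2014, 0.2778, 0.3264], E[r] = -0.3889, γ^t·E[r] = -0.315000, running G = -0.473333
t=3: π = [0.1939, 0.2020, 0.2772, 0.3270], E[r] = -0.3877, γ^t·E[r] = -0.282656, running G = -0.755990
t=4: π = [0.1939, 0.2018, 0.2772, 0.3271], E[r] = -0.3872, γ^t·E[r] = -0.254074, running G = -1.010064
t=5: π = [0.1939, 0.2018, 0.2773, 0.3270], E[r] = -0.3873, γ^t·E[r] = -0.228705, running G = -1.238769

G = -1.2388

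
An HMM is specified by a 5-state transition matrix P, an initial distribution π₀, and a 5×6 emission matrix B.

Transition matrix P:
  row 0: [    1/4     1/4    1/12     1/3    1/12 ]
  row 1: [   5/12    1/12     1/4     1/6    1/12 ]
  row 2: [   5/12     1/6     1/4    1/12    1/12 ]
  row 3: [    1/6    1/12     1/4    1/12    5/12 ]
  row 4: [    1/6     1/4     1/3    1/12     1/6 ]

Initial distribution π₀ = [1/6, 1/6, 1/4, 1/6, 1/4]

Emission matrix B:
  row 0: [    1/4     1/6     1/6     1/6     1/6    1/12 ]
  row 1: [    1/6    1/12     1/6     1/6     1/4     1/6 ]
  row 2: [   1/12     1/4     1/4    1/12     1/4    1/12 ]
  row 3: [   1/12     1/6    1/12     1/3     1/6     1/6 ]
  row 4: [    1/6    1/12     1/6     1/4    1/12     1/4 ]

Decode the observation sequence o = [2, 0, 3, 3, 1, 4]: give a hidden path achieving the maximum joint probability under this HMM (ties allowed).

t=0: δ = [2.778e-02, 2.778e-02, 6.250e-02, 1.389e-02, 4.167e-02]  (obs o_0=2)
t=1: δ = [6.510e-03, 1.736e-03, 1.302e-03, 7.716e-04, 1.157e-03]  ψ = [2, 2, 2, 0, 4]  (obs o_1=0)
t=2: δ = [2.713e-04, 2.713e-04, 4.521e-05, 7.234e-04, 1.356e-04]  ψ = [0, 0, 0, 0, 0]  (obs o_2=3)
t=3: δ = [2.009e-05, 1.130e-05, 1.507e-05, 3.014e-05, 7.535e-05]  ψ = [3, 0, 3, 0, 3]  (obs o_3=3)
t=4: δ = [2.093e-06, 1.570e-06, 6.279e-06, 1.116e-06, 1.047e-06]  ψ = [4, 4, 4, 0, 3]  (obs o_4=1)
t=5: δ = [4.361e-07, 2.616e-07, 3.925e-07, 1.163e-07, 4.361e-08]  ψ = [2, 2, 2, 0, 2]  (obs o_5=4)
backtrack: best end state = 0; path = [2, 0, 3, 4, 2, 0]

path = [2, 0, 3, 4, 2, 0]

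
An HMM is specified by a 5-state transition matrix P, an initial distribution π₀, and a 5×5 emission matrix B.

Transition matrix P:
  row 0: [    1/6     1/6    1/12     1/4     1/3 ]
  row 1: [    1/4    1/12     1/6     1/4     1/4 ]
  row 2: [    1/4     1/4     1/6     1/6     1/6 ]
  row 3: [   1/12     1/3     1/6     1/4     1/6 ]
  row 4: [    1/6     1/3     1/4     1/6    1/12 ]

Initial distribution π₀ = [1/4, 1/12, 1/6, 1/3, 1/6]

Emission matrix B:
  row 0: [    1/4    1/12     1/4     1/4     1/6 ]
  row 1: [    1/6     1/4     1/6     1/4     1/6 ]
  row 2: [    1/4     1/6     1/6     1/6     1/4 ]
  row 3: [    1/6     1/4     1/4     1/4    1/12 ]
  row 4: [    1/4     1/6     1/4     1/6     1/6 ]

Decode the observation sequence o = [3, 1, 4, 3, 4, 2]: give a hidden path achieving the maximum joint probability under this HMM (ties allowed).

t=0: δ = [6.250e-02, 2.083e-02, 2.778e-02, 8.333e-02, 2.778e-02]  (obs o_0=3)
t=1: δ = [8.681e-04, 6.944e-03, 2.315e-03, 5.208e-03, 3.472e-03]  ψ = [0, 3, 3, 3, 0]  (obs o_1=1)
t=2: δ = [2.894e-04, 2.894e-04, 2.894e-04, 1.447e-04, 2.894e-04]  ψ = [1, 3, 1, 1, 1]  (obs o_2=4)
t=3: δ = [1.808e-05, 2.411e-05, 1.206e-05, 1.808e-05, 1.608e-05]  ψ = [1, 4, 4, 0, 0]  (obs o_3=3)
t=4: δ = [1.005e-06, 1.005e-06, 1.005e-06, 5.023e-07, 1.005e-06]  ψ = [1, 3, 1, 1, 0]  (obs o_4=4)
t=5: δ = [6.279e-08, 5.582e-08, 4.186e-08, 6.279e-08, 8.372e-08]  ψ = [1, 4, 4, 0, 0]  (obs o_5=2)
backtrack: best end state = 4; path = [3, 1, 4, 1, 0, 4]

path = [3, 1, 4, 1, 0, 4]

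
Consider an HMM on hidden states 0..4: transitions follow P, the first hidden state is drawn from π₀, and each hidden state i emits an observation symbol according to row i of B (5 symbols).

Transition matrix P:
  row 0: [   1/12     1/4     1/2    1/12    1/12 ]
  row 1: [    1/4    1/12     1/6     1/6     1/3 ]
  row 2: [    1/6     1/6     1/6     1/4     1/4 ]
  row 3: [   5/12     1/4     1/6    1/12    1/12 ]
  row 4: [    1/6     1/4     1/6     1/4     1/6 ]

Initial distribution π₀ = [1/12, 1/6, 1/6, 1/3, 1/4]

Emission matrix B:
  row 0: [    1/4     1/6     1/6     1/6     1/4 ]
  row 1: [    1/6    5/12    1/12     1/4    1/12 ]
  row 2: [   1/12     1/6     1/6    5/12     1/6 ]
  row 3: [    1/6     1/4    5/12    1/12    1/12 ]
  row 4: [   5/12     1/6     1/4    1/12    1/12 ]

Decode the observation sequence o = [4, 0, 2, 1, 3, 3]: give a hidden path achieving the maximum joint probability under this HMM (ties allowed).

path = [2, 4, 3, 0, 2, 2]

t=0: δ = [2.083e-02, 1.389e-02, 2.778e-02, 2.778e-02, 2.083e-02]  (obs o_0=4)
t=1: δ = [2.894e-03, 1.157e-03, 8.681e-04, 1.157e-03, 2.894e-03]  ψ = [3, 3, 0, 2, 2]  (obs o_1=0)
t=2: δ = [8.038e-05, 6.028e-05, 2.411e-04, 3.014e-04, 1.206e-04]  ψ = [3, 0, 0, 4, 4]  (obs o_2=2)
t=3: δ = [2.093e-05, 3.140e-05, 8.372e-06, 1.507e-05, 1.005e-05]  ψ = [3, 3, 3, 2, 2]  (obs o_3=1)
t=4: δ = [1.308e-06, 1.308e-06, 4.361e-06, 4.361e-07, 8.721e-07]  ψ = [1, 0, 0, 1, 1]  (obs o_4=3)
t=5: δ = [1.211e-07, 1.817e-07, 3.028e-07, 9.085e-08, 9.085e-08]  ψ = [2, 2, 2, 2, 2]  (obs o_5=3)
backtrack: best end state = 2; path = [2, 4, 3, 0, 2, 2]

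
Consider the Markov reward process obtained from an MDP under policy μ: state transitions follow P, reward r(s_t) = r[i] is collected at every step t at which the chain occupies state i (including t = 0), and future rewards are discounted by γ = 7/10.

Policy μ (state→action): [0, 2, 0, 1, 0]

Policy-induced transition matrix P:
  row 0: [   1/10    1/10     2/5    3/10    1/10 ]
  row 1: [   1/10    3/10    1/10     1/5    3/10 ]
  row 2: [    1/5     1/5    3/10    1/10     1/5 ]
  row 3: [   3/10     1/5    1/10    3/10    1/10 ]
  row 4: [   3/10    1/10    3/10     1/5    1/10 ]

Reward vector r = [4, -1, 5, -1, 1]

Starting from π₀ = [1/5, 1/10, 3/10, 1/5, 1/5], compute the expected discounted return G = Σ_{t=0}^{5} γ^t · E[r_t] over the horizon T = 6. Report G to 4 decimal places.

t=0: π = [0.2000, 0.1000, 0.3000, 0.2000, 0.2000], E[r] = 2.2000, γ^t·E[r] = 2.200000, running G = 2.200000
t=1: π = [0.2100, 0.1700, 0.2600, 0.2100, 0.1500], E[r] = 1.9100, γ^t·E[r] = 1.337000, running G = 3.537000
t=2: π = [0.1980, 0.1810, 0.2450, 0.2160, 0.1600], E[r] = 1.7800, γ^t·E[r] = 0.872200, running G = 4.409200
t=3: π = [0.1997, 0.1823, 0.2404, 0.2169, 0.1607], E[r] = 1.7623, γ^t·E[r] = 0.604469, running G = 5.013669
t=4: π = [0.1996, 0.1822, 0.2401, 0.2176, 0.1605], E[r] = 1.7596, γ^t·E[r] = 0.422475, running G = 5.436144
t=5: π = [0.1996, 0.1822, 0.2400, 0.2177, 0.1605], E[r] = 1.7591, γ^t·E[r] = 0.295644, running G = 5.731788

G = 5.7318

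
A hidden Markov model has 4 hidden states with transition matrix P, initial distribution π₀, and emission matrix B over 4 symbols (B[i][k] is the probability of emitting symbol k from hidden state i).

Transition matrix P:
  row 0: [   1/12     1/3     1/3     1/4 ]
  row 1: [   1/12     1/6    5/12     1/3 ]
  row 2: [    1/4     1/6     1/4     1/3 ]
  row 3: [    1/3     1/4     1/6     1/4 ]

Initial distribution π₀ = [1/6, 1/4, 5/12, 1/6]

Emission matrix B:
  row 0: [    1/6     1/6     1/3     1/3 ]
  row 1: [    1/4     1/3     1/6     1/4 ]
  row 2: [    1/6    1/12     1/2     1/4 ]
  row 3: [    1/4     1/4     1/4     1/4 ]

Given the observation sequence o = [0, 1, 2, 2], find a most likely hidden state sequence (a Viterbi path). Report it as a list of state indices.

path = [2, 3, 0, 2]

t=0: δ = [2.778e-02, 6.250e-02, 6.944e-02, 4.167e-02]  (obs o_0=0)
t=1: δ = [2.894e-03, 3.858e-03, 2.170e-03, 5.787e-03]  ψ = [2, 2, 1, 2]  (obs o_1=1)
t=2: δ = [6.430e-04, 2.411e-04, 8.038e-04, 3.617e-04]  ψ = [3, 3, 1, 3]  (obs o_2=2)
t=3: δ = [6.698e-05, 3.572e-05, 1.072e-04, 6.698e-05]  ψ = [2, 0, 0, 2]  (obs o_3=2)
backtrack: best end state = 2; path = [2, 3, 0, 2]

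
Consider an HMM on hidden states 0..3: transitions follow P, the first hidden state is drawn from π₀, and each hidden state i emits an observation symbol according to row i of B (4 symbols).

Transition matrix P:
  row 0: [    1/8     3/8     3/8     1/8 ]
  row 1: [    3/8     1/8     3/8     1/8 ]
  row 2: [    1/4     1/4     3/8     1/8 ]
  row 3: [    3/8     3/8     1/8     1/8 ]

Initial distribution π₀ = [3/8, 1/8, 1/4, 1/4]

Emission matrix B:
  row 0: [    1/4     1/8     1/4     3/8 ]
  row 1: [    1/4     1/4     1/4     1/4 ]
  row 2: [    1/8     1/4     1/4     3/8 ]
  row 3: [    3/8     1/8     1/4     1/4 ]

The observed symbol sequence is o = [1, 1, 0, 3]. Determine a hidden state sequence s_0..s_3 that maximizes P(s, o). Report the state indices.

path = [0, 1, 0, 2]

t=0: δ = [4.688e-02, 3.125e-02, 6.250e-02, 3.125e-02]  (obs o_0=1)
t=1: δ = [1.953e-03, 4.395e-03, 5.859e-03, 9.766e-04]  ψ = [2, 0, 2, 2]  (obs o_1=1)
t=2: δ = [4.120e-04, 3.662e-04, 2.747e-04, 2.747e-04]  ψ = [1, 2, 2, 2]  (obs o_2=0)
t=3: δ = [5.150e-05, 3.862e-05, 5.794e-05, 1.287e-05]  ψ = [1, 0, 0, 0]  (obs o_3=3)
backtrack: best end state = 2; path = [0, 1, 0, 2]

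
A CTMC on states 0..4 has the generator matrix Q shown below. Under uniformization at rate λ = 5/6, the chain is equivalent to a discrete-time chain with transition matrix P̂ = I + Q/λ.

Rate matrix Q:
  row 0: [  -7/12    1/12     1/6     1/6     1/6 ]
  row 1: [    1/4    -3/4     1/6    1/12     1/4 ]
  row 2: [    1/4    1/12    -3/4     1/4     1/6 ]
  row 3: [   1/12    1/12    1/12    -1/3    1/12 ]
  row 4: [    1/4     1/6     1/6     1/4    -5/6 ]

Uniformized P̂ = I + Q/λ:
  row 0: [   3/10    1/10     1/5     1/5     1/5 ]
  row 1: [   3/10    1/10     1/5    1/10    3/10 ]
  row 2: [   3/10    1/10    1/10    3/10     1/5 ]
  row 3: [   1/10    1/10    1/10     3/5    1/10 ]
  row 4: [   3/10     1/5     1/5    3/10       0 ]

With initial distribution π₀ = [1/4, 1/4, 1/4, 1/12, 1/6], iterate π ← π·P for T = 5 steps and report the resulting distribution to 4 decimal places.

π = [0.2284, 0.1147, 0.1492, 0.3614, 0.1463]

t=0: π = [0.2500, 0.2500, 0.2500, 0.0833, 0.1667]
t=1: π = [0.2833, 0.1167, 0.1667, 0.2500, 0.1833]
t=2: π = [0.2500, 0.1183, 0.1583, 0.3233, 0.1500]
t=3: π = [0.2353, 0.1150, 0.1518, 0.3483, 0.1495]
t=4: π = [0.2303, 0.1150, 0.1500, 0.3580, 0.1468]
t=5: π = [0.2284, 0.1147, 0.1492, 0.3614, 0.1463]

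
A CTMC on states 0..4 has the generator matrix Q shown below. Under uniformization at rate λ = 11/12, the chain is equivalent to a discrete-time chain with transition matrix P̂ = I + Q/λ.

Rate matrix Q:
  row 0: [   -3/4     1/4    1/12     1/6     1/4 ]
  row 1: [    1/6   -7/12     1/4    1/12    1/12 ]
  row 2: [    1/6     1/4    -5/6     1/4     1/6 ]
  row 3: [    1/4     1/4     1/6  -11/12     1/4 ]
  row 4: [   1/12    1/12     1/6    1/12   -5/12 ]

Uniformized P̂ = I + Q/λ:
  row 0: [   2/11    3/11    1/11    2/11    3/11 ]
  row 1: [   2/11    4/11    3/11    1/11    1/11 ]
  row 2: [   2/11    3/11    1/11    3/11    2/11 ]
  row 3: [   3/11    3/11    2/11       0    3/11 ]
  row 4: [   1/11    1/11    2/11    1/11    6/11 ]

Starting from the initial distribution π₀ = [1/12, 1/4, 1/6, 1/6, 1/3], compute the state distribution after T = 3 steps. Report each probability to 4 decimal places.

π = [0.1666, 0.2406, 0.1730, 0.1253, 0.2945]

t=0: π = [0.0833, 0.2500, 0.1667, 0.1667, 0.3333]
t=1: π = [0.1667, 0.2348, 0.1818, 0.1136, 0.3030]
t=2: π = [0.1646, 0.2390, 0.1715, 0.1288, 0.2961]
t=3: π = [0.1666, 0.2406, 0.1730, 0.1253, 0.2945]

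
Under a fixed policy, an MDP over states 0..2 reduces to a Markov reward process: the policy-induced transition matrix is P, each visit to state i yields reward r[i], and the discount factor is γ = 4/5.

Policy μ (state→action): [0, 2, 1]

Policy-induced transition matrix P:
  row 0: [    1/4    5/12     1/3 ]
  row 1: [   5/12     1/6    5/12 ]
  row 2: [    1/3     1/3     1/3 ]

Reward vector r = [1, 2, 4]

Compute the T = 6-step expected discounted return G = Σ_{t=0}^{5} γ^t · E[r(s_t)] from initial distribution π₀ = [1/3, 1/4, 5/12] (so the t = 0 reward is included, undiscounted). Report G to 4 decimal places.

t=0: π = [0.3333, 0.2500, 0.4167], E[r] = 2.5000, γ^t·E[r] = 2.500000, running G = 2.500000
t=1: π = [0.3264, 0.3194, 0.3542], E[r] = 2.3819, γ^t·E[r] = 1.905556, running G = 4.405556
t=2: π = [0.3328, 0.3073, 0.3600], E[r] = 2.3872, γ^t·E[r] = 1.527778, running G = 5.933333
t=3: π = [0.3312, 0.3098, 0.3589], E[r] = 2.3867, γ^t·E[r] = 1.221975, running G = 7.155309
t=4: π = [0.3316, 0.3093, 0.3592], E[r] = 2.3868, γ^t·E[r] = 0.977615, running G = 8.132923
t=5: π = [0.3315, 0.3094, 0.3591], E[r] = 2.3867, γ^t·E[r] = 0.782086, running G = 8.915009

G = 8.9150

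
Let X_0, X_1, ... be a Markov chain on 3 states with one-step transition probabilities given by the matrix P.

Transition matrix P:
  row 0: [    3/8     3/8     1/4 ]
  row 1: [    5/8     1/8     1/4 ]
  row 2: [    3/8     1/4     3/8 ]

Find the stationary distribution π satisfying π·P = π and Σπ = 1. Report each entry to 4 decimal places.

Balance equations π_j = Σ_i π_i·P[i][j]:
  π_0 = 3/8·π_0 + 5/8·π_1 + 3/8·π_2
  π_1 = 3/8·π_0 + 1/8·π_1 + 1/4·π_2
  normalize: π_0 + π_1 + π_2 = 1
Solving the linear system gives exactly π = [31/70, 19/70, 2/7].

π = [0.4429, 0.2714, 0.2857]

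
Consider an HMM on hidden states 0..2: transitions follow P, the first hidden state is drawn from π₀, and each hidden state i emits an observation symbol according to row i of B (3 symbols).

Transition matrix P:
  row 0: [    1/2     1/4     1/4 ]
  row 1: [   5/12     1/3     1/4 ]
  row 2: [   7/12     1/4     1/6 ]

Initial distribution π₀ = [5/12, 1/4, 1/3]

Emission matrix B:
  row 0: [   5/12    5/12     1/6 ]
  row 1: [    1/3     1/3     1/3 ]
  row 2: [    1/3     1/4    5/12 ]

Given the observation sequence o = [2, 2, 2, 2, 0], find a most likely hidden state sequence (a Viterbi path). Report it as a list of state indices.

path = [2, 1, 1, 2, 0]

t=0: δ = [6.944e-02, 8.333e-02, 1.389e-01]  (obs o_0=2)
t=1: δ = [1.350e-02, 1.157e-02, 9.645e-03]  ψ = [2, 2, 2]  (obs o_1=2)
t=2: δ = [1.125e-03, 1.286e-03, 1.407e-03]  ψ = [0, 1, 0]  (obs o_2=2)
t=3: δ = [1.368e-04, 1.429e-04, 1.340e-04]  ψ = [2, 1, 1]  (obs o_3=2)
t=4: δ = [3.256e-05, 1.588e-05, 1.191e-05]  ψ = [2, 1, 1]  (obs o_4=0)
backtrack: best end state = 0; path = [2, 1, 1, 2, 0]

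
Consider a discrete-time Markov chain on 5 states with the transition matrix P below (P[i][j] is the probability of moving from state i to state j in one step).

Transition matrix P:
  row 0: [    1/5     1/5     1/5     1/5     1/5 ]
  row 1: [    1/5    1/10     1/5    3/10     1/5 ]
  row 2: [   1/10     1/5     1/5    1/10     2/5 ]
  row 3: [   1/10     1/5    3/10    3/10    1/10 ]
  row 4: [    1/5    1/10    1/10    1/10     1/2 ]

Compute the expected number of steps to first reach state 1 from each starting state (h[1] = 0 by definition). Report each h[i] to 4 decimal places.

First-step conditioning: h[1] = 0; for i ≠ 1, h[i] = 1 + Σ_k P[i][k]·h[k].
  h[0] = 1 + 1/5·h[0] + 1/5·h[2] + 1/5·h[3] + 1/5·h[4]
  h[2] = 1 + 1/10·h[0] + 1/5·h[2] + 1/10·h[3] + 2/5·h[4]
  h[3] = 1 + 1/10·h[0] + 3/10·h[2] + 3/10·h[3] + 1/10·h[4]
  h[4] = 1 + 1/5·h[0] + 1/10·h[2] + 1/10·h[3] + 1/2·h[4]
Solving the 4×4 linear system over states ≠ 1 gives exactly h = [540/91, 0, 3335/546, 1600/273, 3695/546] (h[1] = 0 is the target).

h = [5.9341, 0.0000, 6.1081, 5.8608, 6.7674]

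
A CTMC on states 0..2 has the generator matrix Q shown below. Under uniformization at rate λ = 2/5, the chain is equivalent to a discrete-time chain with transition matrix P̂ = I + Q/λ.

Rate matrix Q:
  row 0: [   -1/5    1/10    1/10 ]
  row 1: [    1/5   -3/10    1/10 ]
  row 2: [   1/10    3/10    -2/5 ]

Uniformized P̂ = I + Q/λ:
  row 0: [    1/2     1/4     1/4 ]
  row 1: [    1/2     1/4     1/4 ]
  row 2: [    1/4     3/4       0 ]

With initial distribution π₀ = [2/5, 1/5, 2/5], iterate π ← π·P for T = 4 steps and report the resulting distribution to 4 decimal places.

t=0: π = [0.4000, 0.2000, 0.4000]
t=1: π = [0.4000, 0.4500, 0.1500]
t=2: π = [0.4625, 0.3250, 0.2125]
t=3: π = [0.4469, 0.3563, 0.1969]
t=4: π = [0.4508, 0.3484, 0.2008]

π = [0.4508, 0.3484, 0.2008]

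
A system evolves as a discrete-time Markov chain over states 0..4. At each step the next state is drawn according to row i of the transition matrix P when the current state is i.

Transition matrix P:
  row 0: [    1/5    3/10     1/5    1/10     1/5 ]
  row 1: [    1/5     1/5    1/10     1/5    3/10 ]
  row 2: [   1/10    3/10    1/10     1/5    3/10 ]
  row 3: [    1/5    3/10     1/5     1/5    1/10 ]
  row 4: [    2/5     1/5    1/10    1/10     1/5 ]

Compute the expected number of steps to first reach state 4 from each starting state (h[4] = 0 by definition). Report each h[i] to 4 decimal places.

h = [4.4036, 4.0801, 4.0477, 4.8928, 0.0000]

First-step conditioning: h[4] = 0; for i ≠ 4, h[i] = 1 + Σ_k P[i][k]·h[k].
  h[0] = 1 + 1/5·h[0] + 3/10·h[1] + 1/5·h[2] + 1/10·h[3]
  h[1] = 1 + 1/5·h[0] + 1/5·h[1] + 1/10·h[2] + 1/5·h[3]
  h[2] = 1 + 1/10·h[0] + 3/10·h[1] + 1/10·h[2] + 1/5·h[3]
  h[3] = 1 + 1/5·h[0] + 3/10·h[1] + 1/5·h[2] + 1/5·h[3]
Solving the 4×4 linear system over states ≠ 4 gives exactly h = [10890/2473, 10090/2473, 10010/2473, 12100/2473, 0] (h[4] = 0 is the target).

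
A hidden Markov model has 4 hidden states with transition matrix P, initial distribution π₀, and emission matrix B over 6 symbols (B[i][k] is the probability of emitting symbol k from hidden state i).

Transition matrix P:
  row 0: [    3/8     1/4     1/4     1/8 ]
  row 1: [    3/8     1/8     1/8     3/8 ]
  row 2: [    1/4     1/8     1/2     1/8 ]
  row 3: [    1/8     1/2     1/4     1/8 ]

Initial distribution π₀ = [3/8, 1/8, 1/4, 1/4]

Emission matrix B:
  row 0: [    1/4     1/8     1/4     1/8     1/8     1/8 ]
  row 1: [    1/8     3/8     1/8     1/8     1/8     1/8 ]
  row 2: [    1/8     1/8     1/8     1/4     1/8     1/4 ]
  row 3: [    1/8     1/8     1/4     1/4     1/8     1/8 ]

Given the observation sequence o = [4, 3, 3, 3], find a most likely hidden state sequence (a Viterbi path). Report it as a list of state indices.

t=0: δ = [4.688e-02, 1.562e-02, 3.125e-02, 3.125e-02]  (obs o_0=4)
t=1: δ = [2.197e-03, 1.953e-03, 3.906e-03, 1.465e-03]  ψ = [0, 3, 2, 0]  (obs o_1=3)
t=2: δ = [1.221e-04, 9.155e-05, 4.883e-04, 1.831e-04]  ψ = [2, 3, 2, 1]  (obs o_2=3)
t=3: δ = [1.526e-05, 1.144e-05, 6.104e-05, 1.526e-05]  ψ = [2, 3, 2, 2]  (obs o_3=3)
backtrack: best end state = 2; path = [2, 2, 2, 2]

path = [2, 2, 2, 2]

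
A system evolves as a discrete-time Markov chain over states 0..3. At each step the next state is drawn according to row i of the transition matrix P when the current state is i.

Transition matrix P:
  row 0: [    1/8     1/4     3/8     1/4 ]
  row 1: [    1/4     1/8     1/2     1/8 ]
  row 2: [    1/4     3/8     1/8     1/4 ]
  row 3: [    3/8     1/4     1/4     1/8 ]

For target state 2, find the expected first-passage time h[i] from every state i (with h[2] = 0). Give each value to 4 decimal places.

h = [2.6449, 2.3184, 0.0000, 2.9388]

First-step conditioning: h[2] = 0; for i ≠ 2, h[i] = 1 + Σ_k P[i][k]·h[k].
  h[0] = 1 + 1/8·h[0] + 1/4·h[1] + 1/4·h[3]
  h[1] = 1 + 1/4·h[0] + 1/8·h[1] + 1/8·h[3]
  h[3] = 1 + 3/8·h[0] + 1/4·h[1] + 1/8·h[3]
Solving the 3×3 linear system over states ≠ 2 gives exactly h = [648/245, 568/245, 0, 144/49] (h[2] = 0 is the target).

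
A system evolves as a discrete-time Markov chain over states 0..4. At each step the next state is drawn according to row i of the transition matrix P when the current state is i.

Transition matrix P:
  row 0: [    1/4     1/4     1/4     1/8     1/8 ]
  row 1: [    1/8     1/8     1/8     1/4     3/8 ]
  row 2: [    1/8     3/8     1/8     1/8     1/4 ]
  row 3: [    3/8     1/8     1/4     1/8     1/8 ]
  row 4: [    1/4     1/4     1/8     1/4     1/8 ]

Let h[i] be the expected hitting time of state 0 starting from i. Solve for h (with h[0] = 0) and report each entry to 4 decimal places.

h = [0.0000, 4.8344, 5.0132, 3.8874, 4.3510]

First-step conditioning: h[0] = 0; for i ≠ 0, h[i] = 1 + Σ_k P[i][k]·h[k].
  h[1] = 1 + 1/8·h[1] + 1/8·h[2] + 1/4·h[3] + 3/8·h[4]
  h[2] = 1 + 3/8·h[1] + 1/8·h[2] + 1/8·h[3] + 1/4·h[4]
  h[3] = 1 + 1/8·h[1] + 1/4·h[2] + 1/8·h[3] + 1/8·h[4]
  h[4] = 1 + 1/4·h[1] + 1/8·h[2] + 1/4·h[3] + 1/8·h[4]
Solving the 4×4 linear system over states ≠ 0 gives exactly h = [0, 730/151, 757/151, 587/151, 657/151] (h[0] = 0 is the target).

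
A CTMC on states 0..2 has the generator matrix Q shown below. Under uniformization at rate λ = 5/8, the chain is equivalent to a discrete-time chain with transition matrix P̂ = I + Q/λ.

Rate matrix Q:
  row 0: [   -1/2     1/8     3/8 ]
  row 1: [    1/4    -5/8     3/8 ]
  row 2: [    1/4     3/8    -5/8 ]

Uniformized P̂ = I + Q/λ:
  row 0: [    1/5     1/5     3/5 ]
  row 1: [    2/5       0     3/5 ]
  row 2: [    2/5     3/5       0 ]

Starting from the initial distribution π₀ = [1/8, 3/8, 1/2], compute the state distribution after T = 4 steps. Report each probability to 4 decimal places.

t=0: π = [0.1250, 0.3750, 0.5000]
t=1: π = [0.3750, 0.3250, 0.3000]
t=2: π = [0.3250, 0.2550, 0.4200]
t=3: π = [0.3350, 0.3170, 0.3480]
t=4: π = [0.3330, 0.2758, 0.3912]

π = [0.3330, 0.2758, 0.3912]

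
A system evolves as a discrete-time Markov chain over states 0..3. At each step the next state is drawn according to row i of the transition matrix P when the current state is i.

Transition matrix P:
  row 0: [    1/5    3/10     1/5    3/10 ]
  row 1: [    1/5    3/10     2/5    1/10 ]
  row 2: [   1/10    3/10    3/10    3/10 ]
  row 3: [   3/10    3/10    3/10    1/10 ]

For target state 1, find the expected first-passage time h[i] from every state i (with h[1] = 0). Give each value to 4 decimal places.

h = [3.3333, 0.0000, 3.3333, 3.3333]

First-step conditioning: h[1] = 0; for i ≠ 1, h[i] = 1 + Σ_k P[i][k]·h[k].
  h[0] = 1 + 1/5·h[0] + 1/5·h[2] + 3/10·h[3]
  h[2] = 1 + 1/10·h[0] + 3/10·h[2] + 3/10·h[3]
  h[3] = 1 + 3/10·h[0] + 3/10·h[2] + 1/10·h[3]
Solving the 3×3 linear system over states ≠ 1 gives exactly h = [10/3, 0, 10/3, 10/3] (h[1] = 0 is the target).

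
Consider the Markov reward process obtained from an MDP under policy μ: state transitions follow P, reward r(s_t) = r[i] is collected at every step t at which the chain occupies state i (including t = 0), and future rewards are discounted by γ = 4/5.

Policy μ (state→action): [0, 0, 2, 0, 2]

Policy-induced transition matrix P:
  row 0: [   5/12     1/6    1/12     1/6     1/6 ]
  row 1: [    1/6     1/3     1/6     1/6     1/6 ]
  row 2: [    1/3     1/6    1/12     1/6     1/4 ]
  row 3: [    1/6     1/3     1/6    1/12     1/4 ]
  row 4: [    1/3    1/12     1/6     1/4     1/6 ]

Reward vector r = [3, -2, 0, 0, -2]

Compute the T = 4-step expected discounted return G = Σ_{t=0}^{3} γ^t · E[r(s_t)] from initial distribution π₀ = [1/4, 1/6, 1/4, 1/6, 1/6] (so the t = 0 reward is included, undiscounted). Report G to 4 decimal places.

G = 0.2321

t=0: π = [0.2500, 0.1667, 0.2500, 0.1667, 0.1667], E[r] = 0.0833, γ^t·E[r] = 0.083333, running G = 0.083333
t=1: π = [0.2986, 0.2083, 0.1250, 0.1667, 0.2014], E[r] = 0.0764, γ^t·E[r] = 0.061111, running G = 0.144444
t=2: π = [0.2957, 0.2124, 0.1314, 0.1696, 0.1910], E[r] = 0.0804, γ^t·E[r] = 0.051481, running G = 0.195926
t=3: π = [0.2943, 0.2144, 0.1311, 0.1685, 0.1917], E[r] = 0.0707, γ^t·E[r] = 0.036173, running G = 0.232099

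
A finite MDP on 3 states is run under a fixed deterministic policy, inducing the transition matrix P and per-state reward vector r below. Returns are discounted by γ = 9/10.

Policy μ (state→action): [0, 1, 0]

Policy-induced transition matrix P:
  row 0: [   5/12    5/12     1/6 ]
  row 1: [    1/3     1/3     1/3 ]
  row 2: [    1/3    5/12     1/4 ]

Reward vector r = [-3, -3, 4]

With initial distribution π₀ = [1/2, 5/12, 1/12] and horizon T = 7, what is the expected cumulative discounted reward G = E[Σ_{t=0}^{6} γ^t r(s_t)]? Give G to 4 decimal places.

t=0: π = [0.5000, 0.4167, 0.0833], E[r] = -2.4167, γ^t·E[r] = -2.416667, running G = -2.416667
t=1: π = [0.3750, 0.3819, 0.2431], E[r] = -1.2986, γ^t·E[r] = -1.168750, running G = -3.585417
t=2: π = [0.3646, 0.3848, 0.2506], E[r] = -1.2459, γ^t·E[r] = -1.009219, running G = -4.594635
t=3: π = [0.3637, 0.3846, 0.2517], E[r] = -1.2382, γ^t·E[r] = -0.902637, running G = -5.497272
t=4: π = [0.3636, 0.3846, 0.2517], E[r] = -1.2378, γ^t·E[r] = -0.812133, running G = -6.309405
t=5: π = [0.3636, 0.3846, 0.2517], E[r] = -1.2378, γ^t·E[r] = -0.730888, running G = -7.040293
t=6: π = [0.3636, 0.3846, 0.2517], E[r] = -1.2378, γ^t·E[r] = -0.657798, running G = -7.698091

G = -7.6981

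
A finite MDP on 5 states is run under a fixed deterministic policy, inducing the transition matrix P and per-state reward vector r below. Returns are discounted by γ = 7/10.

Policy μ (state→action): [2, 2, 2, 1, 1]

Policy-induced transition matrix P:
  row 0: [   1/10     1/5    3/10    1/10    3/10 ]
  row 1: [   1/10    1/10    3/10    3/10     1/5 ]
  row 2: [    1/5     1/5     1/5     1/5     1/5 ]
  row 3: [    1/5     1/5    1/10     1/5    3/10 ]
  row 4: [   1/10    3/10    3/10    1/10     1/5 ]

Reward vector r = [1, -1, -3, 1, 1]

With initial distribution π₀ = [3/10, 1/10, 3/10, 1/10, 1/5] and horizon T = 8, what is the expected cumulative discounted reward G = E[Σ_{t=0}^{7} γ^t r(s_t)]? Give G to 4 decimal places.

G = -1.2246

t=0: π = [0.3000, 0.1000, 0.3000, 0.1000, 0.2000], E[r] = -0.4000, γ^t·E[r] = -0.400000, running G = -0.400000
t=1: π = [0.1400, 0.2100, 0.2500, 0.1600, 0.2400], E[r] = -0.4200, γ^t·E[r] = -0.294000, running G = -0.694000
t=2: π = [0.1410, 0.2030, 0.2430, 0.1830, 0.2300], E[r] = -0.3780, γ^t·E[r] = -0.185220, running G = -0.879220
t=3: π = [0.1426, 0.2027, 0.2391, 0.1832, 0.2324], E[r] = -0.3618, γ^t·E[r] = -0.124097, running G = -1.003317
t=4: π = [0.1422, 0.2030, 0.2395, 0.1828, 0.2326], E[r] = -0.3637, γ^t·E[r] = -0.087334, running G = -1.090651
t=5: π = [0.1422, 0.2030, 0.2395, 0.1828, 0.2325], E[r] = -0.3639, γ^t·E[r] = -0.061165, running G = -1.151816
t=6: π = [0.1422, 0.2030, 0.2395, 0.1828, 0.2325], E[r] = -0.3639, γ^t·E[r] = -0.042807, running G = -1.194624
t=7: π = [0.1422, 0.2030, 0.2395, 0.1828, 0.2325], E[r] = -0.3639, γ^t·E[r] = -0.029965, running G = -1.224589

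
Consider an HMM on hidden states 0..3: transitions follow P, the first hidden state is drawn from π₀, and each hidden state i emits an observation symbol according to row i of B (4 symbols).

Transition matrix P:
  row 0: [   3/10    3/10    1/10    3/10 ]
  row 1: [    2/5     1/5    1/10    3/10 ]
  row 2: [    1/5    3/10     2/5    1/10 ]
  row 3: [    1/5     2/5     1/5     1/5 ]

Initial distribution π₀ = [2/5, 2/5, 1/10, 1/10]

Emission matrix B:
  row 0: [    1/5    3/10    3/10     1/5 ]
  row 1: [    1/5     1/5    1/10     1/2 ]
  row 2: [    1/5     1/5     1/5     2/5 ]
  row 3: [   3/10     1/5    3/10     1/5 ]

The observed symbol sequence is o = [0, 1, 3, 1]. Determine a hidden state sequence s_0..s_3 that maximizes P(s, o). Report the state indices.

t=0: δ = [8.000e-02, 8.000e-02, 2.000e-02, 3.000e-02]  (obs o_0=0)
t=1: δ = [9.600e-03, 4.800e-03, 1.600e-03, 4.800e-03]  ψ = [1, 0, 0, 0]  (obs o_1=1)
t=2: δ = [5.760e-04, 1.440e-03, 3.840e-04, 5.760e-04]  ψ = [0, 0, 0, 0]  (obs o_2=3)
t=3: δ = [1.728e-04, 5.760e-05, 3.072e-05, 8.640e-05]  ψ = [1, 1, 2, 1]  (obs o_3=1)
backtrack: best end state = 0; path = [1, 0, 1, 0]

path = [1, 0, 1, 0]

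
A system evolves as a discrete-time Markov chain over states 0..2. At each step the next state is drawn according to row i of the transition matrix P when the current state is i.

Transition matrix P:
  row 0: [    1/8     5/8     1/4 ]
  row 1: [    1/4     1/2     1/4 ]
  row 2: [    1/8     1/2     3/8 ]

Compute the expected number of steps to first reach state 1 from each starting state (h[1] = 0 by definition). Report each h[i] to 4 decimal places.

h = [1.6970, 0.0000, 1.9394]

First-step conditioning: h[1] = 0; for i ≠ 1, h[i] = 1 + Σ_k P[i][k]·h[k].
  h[0] = 1 + 1/8·h[0] + 1/4·h[2]
  h[2] = 1 + 1/8·h[0] + 3/8·h[2]
Solving the 2×2 linear system over states ≠ 1 gives exactly h = [56/33, 0, 64/33] (h[1] = 0 is the target).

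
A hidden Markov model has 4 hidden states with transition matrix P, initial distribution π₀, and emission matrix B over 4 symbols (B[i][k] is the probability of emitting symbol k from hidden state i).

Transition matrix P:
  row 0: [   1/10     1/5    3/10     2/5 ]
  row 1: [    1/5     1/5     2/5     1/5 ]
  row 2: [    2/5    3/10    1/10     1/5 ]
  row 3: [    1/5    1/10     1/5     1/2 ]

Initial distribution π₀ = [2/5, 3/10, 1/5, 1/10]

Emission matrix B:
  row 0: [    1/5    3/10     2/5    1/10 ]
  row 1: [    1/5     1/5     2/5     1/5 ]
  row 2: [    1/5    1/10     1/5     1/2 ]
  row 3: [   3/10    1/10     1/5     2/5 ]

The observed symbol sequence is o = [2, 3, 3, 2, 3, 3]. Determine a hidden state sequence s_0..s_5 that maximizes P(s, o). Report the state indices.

path = [0, 3, 3, 3, 3, 3]

t=0: δ = [1.600e-01, 1.200e-01, 4.000e-02, 2.000e-02]  (obs o_0=2)
t=1: δ = [2.400e-03, 6.400e-03, 2.400e-02, 2.560e-02]  ψ = [1, 0, 0, 0]  (obs o_1=3)
t=2: δ = [9.600e-04, 1.440e-03, 2.560e-03, 5.120e-03]  ψ = [2, 2, 3, 3]  (obs o_2=3)
t=3: δ = [4.096e-04, 3.072e-04, 2.048e-04, 5.120e-04]  ψ = [2, 2, 3, 3]  (obs o_3=2)
t=4: δ = [1.024e-05, 1.638e-05, 6.144e-05, 1.024e-04]  ψ = [3, 0, 0, 3]  (obs o_4=3)
t=5: δ = [2.458e-06, 3.686e-06, 1.024e-05, 2.048e-05]  ψ = [2, 2, 3, 3]  (obs o_5=3)
backtrack: best end state = 3; path = [0, 3, 3, 3, 3, 3]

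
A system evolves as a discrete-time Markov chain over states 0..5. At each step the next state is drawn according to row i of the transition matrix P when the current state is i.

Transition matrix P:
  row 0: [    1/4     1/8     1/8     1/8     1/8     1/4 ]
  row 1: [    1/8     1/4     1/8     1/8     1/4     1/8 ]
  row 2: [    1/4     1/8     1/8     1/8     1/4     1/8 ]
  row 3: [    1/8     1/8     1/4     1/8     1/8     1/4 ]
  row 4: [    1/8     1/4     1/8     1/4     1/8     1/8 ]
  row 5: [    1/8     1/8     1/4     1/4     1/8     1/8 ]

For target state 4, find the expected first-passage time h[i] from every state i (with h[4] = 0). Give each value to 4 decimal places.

h = [6.1074, 5.2483, 5.3557, 6.0134, 0.0000, 6.0134]

First-step conditioning: h[4] = 0; for i ≠ 4, h[i] = 1 + Σ_k P[i][k]·h[k].
  h[0] = 1 + 1/4·h[0] + 1/8·h[1] + 1/8·h[2] + 1/8·h[3] + 1/4·h[5]
  h[1] = 1 + 1/8·h[0] + 1/4·h[1] + 1/8·h[2] + 1/8·h[3] + 1/8·h[5]
  h[2] = 1 + 1/4·h[0] + 1/8·h[1] + 1/8·h[2] + 1/8·h[3] + 1/8·h[5]
  h[3] = 1 + 1/8·h[0] + 1/8·h[1] + 1/4·h[2] + 1/8·h[3] + 1/4·h[5]
  h[5] = 1 + 1/8·h[0] + 1/8·h[1] + 1/4·h[2] + 1/4·h[3] + 1/8·h[5]
Solving the 5×5 linear system over states ≠ 4 gives exactly h = [910/149, 782/149, 798/149, 896/149, 0, 896/149] (h[4] = 0 is the target).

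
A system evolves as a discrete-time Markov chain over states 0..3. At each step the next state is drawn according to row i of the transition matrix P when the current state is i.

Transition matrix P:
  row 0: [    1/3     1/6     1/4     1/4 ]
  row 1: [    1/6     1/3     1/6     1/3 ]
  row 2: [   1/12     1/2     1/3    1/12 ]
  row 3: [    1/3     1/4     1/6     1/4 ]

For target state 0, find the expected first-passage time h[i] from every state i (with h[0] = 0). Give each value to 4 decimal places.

h = [0.0000, 5.1656, 5.9205, 4.3709]

First-step conditioning: h[0] = 0; for i ≠ 0, h[i] = 1 + Σ_k P[i][k]·h[k].
  h[1] = 1 + 1/3·h[1] + 1/6·h[2] + 1/3·h[3]
  h[2] = 1 + 1/2·h[1] + 1/3·h[2] + 1/12·h[3]
  h[3] = 1 + 1/4·h[1] + 1/6·h[2] + 1/4·h[3]
Solving the 3×3 linear system over states ≠ 0 gives exactly h = [0, 780/151, 894/151, 660/151] (h[0] = 0 is the target).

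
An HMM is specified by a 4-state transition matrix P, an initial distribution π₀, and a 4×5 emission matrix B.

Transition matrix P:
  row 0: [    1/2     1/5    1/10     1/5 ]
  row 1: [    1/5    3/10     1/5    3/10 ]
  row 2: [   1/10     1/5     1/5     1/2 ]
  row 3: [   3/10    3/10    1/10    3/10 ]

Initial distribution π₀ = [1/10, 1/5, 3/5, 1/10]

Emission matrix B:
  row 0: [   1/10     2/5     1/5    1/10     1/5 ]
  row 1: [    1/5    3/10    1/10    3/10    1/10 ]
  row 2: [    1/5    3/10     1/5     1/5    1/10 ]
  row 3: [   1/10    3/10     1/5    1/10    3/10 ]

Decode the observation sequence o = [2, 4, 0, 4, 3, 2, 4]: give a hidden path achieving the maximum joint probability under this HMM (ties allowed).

t=0: δ = [2.000e-02, 2.000e-02, 1.200e-01, 2.000e-02]  (obs o_0=2)
t=1: δ = [2.400e-03, 2.400e-03, 2.400e-03, 1.800e-02]  ψ = [2, 2, 2, 2]  (obs o_1=4)
t=2: δ = [5.400e-04, 1.080e-03, 3.600e-04, 5.400e-04]  ψ = [3, 3, 3, 3]  (obs o_2=0)
t=3: δ = [5.400e-05, 3.240e-05, 2.160e-05, 9.720e-05]  ψ = [0, 1, 1, 1]  (obs o_3=4)
t=4: δ = [2.916e-06, 8.748e-06, 1.944e-06, 2.916e-06]  ψ = [3, 3, 3, 3]  (obs o_4=3)
t=5: δ = [3.499e-07, 2.624e-07, 3.499e-07, 5.249e-07]  ψ = [1, 1, 1, 1]  (obs o_5=2)
t=6: δ = [3.499e-08, 1.575e-08, 6.998e-09, 5.249e-08]  ψ = [0, 3, 2, 2]  (obs o_6=4)
backtrack: best end state = 3; path = [2, 3, 1, 3, 1, 2, 3]

path = [2, 3, 1, 3, 1, 2, 3]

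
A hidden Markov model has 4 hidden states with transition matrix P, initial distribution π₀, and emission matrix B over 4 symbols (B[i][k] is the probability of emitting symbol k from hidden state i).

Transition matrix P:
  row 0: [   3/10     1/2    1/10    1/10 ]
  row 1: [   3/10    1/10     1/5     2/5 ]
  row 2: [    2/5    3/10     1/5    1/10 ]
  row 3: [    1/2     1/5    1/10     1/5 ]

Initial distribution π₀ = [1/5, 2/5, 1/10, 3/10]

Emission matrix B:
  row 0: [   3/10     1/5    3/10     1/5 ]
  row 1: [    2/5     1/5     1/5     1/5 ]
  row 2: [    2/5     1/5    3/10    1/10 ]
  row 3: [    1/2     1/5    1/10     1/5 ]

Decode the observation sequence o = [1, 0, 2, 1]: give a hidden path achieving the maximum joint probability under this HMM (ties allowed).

path = [1, 3, 0, 1]

t=0: δ = [4.000e-02, 8.000e-02, 2.000e-02, 6.000e-02]  (obs o_0=1)
t=1: δ = [9.000e-03, 8.000e-03, 6.400e-03, 1.600e-02]  ψ = [3, 0, 1, 1]  (obs o_1=0)
t=2: δ = [2.400e-03, 9.000e-04, 4.800e-04, 3.200e-04]  ψ = [3, 0, 1, 1]  (obs o_2=2)
t=3: δ = [1.440e-04, 2.400e-04, 4.800e-05, 7.200e-05]  ψ = [0, 0, 0, 1]  (obs o_3=1)
backtrack: best end state = 1; path = [1, 3, 0, 1]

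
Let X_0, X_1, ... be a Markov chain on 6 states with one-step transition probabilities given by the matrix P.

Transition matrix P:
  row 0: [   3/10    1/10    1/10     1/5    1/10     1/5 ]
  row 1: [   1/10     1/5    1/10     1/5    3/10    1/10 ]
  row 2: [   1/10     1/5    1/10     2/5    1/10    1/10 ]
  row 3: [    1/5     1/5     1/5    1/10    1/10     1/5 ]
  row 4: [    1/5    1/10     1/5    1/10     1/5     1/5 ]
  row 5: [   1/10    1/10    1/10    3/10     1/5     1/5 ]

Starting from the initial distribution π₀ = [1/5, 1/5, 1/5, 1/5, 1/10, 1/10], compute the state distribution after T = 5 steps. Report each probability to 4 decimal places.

t=0: π = [0.2000, 0.2000, 0.2000, 0.2000, 0.1000, 0.1000]
t=1: π = [0.1700, 0.1600, 0.1300, 0.2200, 0.1600, 0.1600]
t=2: π = [0.1720, 0.1510, 0.1380, 0.2040, 0.1640, 0.1710]
t=3: π = [0.1712, 0.1493, 0.1368, 0.2079, 0.1637, 0.1711]
t=4: π = [0.1714, 0.1494, 0.1372, 0.2073, 0.1633, 0.1714]
t=5: π = [0.1713, 0.1494, 0.1371, 0.2075, 0.1634, 0.1713]

π = [0.1713, 0.1494, 0.1371, 0.2075, 0.1634, 0.1713]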